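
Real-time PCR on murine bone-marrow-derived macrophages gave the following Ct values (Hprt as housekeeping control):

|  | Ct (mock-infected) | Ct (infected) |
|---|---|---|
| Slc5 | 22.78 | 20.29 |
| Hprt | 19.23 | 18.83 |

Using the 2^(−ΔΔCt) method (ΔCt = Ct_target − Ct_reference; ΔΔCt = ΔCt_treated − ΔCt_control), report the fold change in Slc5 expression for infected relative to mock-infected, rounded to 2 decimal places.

ΔCt(mock-infected) = 22.780 − 19.230 = 3.550
ΔCt(infected) = 20.290 − 18.830 = 1.460
ΔΔCt = 1.460 − 3.550 = -2.090
Fold change = 2^(−(-2.090)) = 2^2.090 = 4.257

4.26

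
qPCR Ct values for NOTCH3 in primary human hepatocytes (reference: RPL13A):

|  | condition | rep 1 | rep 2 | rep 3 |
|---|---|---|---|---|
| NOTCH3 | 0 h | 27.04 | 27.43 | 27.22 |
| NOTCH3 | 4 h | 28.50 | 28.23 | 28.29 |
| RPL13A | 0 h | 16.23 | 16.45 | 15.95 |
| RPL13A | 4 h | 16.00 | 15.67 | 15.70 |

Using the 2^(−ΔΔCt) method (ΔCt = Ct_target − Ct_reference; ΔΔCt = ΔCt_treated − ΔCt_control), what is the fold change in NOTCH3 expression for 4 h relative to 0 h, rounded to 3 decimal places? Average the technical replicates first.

0.346

Mean Ct: NOTCH3 0 h 27.230; NOTCH3 4 h 28.340; RPL13A 0 h 16.210; RPL13A 4 h 15.790
ΔCt(0 h) = 27.230 − 16.210 = 11.020
ΔCt(4 h) = 28.340 − 15.790 = 12.550
ΔΔCt = 12.550 − 11.020 = 1.530
Fold change = 2^(−1.530) = 0.3463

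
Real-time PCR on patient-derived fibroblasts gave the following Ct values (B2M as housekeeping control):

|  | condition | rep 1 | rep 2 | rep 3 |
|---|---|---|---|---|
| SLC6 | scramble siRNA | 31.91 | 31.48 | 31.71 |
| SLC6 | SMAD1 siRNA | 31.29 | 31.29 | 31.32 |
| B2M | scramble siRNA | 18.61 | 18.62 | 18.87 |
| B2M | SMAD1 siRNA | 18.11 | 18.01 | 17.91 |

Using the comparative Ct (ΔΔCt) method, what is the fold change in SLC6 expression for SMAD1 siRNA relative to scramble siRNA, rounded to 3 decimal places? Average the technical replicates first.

Mean Ct: SLC6 scramble siRNA 31.700; SLC6 SMAD1 siRNA 31.300; B2M scramble siRNA 18.700; B2M SMAD1 siRNA 18.010
ΔCt(scramble siRNA) = 31.700 − 18.700 = 13.000
ΔCt(SMAD1 siRNA) = 31.300 − 18.010 = 13.290
ΔΔCt = 13.290 − 13.000 = 0.290
Fold change = 2^(−0.290) = 0.8179

0.818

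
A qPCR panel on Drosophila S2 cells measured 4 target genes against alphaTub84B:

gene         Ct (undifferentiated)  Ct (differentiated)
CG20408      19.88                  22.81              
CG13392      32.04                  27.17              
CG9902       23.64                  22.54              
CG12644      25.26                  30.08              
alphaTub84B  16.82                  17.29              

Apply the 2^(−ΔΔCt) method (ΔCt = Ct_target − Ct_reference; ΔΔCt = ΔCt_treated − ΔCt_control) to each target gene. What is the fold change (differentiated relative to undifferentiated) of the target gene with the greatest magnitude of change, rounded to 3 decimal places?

CG20408: ΔΔCt = (22.81−17.29) − (19.88−16.82) = 5.52 − 3.06 = 2.46; fold change = 2^-2.46 = 0.182
CG13392: ΔΔCt = (27.17−17.29) − (32.04−16.82) = 9.88 − 15.22 = -5.34; fold change = 2^5.34 = 40.504
CG9902: ΔΔCt = (22.54−17.29) − (23.64−16.82) = 5.25 − 6.82 = -1.57; fold change = 2^1.57 = 2.969
CG12644: ΔΔCt = (30.08−17.29) − (25.26−16.82) = 12.79 − 8.44 = 4.35; fold change = 2^-4.35 = 0.049
CG13392 has the largest |ΔΔCt| = 5.34.

40.504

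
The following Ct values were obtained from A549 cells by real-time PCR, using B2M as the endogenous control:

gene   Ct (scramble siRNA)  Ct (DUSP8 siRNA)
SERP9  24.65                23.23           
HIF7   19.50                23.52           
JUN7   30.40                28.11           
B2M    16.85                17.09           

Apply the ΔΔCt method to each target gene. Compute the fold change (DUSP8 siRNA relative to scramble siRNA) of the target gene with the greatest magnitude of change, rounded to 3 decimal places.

SERP9: ΔΔCt = (23.23−17.09) − (24.65−16.85) = 6.14 − 7.80 = -1.66; fold change = 2^1.66 = 3.160
HIF7: ΔΔCt = (23.52−17.09) − (19.50−16.85) = 6.43 − 2.65 = 3.78; fold change = 2^-3.78 = 0.073
JUN7: ΔΔCt = (28.11−17.09) − (30.40−16.85) = 11.02 − 13.55 = -2.53; fold change = 2^2.53 = 5.776
HIF7 has the largest |ΔΔCt| = 3.78.

0.073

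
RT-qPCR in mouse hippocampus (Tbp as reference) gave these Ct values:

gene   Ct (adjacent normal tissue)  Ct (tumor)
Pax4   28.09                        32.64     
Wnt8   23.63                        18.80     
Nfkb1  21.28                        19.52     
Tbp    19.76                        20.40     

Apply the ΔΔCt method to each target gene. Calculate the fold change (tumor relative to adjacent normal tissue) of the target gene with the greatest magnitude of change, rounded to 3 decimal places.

Pax4: ΔΔCt = (32.64−20.40) − (28.09−19.76) = 12.24 − 8.33 = 3.91; fold change = 2^-3.91 = 0.067
Wnt8: ΔΔCt = (18.80−20.40) − (23.63−19.76) = -1.60 − 3.87 = -5.47; fold change = 2^5.47 = 44.324
Nfkb1: ΔΔCt = (19.52−20.40) − (21.28−19.76) = -0.88 − 1.52 = -2.40; fold change = 2^2.40 = 5.278
Wnt8 has the largest |ΔΔCt| = 5.47.

44.324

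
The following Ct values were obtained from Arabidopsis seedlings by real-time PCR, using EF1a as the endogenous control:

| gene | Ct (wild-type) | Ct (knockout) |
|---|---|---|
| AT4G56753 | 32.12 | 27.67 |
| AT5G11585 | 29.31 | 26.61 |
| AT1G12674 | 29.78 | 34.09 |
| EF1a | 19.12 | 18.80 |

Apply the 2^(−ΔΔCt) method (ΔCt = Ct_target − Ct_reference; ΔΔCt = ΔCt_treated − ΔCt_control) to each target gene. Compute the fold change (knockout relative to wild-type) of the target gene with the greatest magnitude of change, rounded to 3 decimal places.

AT4G56753: ΔΔCt = (27.67−18.80) − (32.12−19.12) = 8.87 − 13.00 = -4.13; fold change = 2^4.13 = 17.509
AT5G11585: ΔΔCt = (26.61−18.80) − (29.31−19.12) = 7.81 − 10.19 = -2.38; fold change = 2^2.38 = 5.205
AT1G12674: ΔΔCt = (34.09−18.80) − (29.78−19.12) = 15.29 − 10.66 = 4.63; fold change = 2^-4.63 = 0.040
AT1G12674 has the largest |ΔΔCt| = 4.63.

0.040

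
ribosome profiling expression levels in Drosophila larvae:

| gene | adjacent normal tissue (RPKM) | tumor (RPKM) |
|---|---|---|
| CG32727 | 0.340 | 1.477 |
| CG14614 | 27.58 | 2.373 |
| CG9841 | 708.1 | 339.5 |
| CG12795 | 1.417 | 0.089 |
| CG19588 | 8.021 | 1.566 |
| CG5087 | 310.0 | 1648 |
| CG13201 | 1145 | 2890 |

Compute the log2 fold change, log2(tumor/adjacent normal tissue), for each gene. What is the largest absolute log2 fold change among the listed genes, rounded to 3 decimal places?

3.993

log2(1.477/0.340) = 2.119  (CG32727)
log2(2.373/27.58) = -3.539  (CG14614)
log2(339.5/708.1) = -1.061  (CG9841)
log2(0.089/1.417) = -3.993  (CG12795)
log2(1.566/8.021) = -2.357  (CG19588)
log2(1648/310.0) = 2.410  (CG5087)
log2(2890/1145) = 1.336  (CG13201)
The largest magnitude belongs to CG12795.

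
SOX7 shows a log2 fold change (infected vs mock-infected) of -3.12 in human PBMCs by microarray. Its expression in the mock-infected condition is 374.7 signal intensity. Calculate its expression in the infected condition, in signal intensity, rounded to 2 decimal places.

Fold change = 2^(-3.12) = 0.1150
infected expression = 374.7 × 0.1150 = 43.10

43.10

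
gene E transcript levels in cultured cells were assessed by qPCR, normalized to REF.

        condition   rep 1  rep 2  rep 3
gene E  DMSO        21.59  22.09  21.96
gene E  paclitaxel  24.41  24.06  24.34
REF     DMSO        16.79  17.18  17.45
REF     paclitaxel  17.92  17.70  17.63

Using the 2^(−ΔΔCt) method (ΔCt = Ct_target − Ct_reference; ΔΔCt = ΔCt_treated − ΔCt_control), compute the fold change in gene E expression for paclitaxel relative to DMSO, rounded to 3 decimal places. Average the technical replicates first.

Mean Ct: gene E DMSO 21.880; gene E paclitaxel 24.270; REF DMSO 17.140; REF paclitaxel 17.750
ΔCt(DMSO) = 21.880 − 17.140 = 4.740
ΔCt(paclitaxel) = 24.270 − 17.750 = 6.520
ΔΔCt = 6.520 − 4.740 = 1.780
Fold change = 2^(−1.780) = 0.2912

0.291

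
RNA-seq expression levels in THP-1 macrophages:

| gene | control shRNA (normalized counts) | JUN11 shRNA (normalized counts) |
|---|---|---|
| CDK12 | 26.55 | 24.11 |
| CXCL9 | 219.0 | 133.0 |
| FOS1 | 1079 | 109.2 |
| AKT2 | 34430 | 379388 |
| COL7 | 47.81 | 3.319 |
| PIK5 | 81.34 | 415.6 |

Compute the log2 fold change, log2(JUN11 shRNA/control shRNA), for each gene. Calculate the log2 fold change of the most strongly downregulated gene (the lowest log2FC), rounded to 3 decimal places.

-3.848

log2(24.11/26.55) = -0.139  (CDK12)
log2(133.0/219.0) = -0.720  (CXCL9)
log2(109.2/1079) = -3.305  (FOS1)
log2(379388/34430) = 3.462  (AKT2)
log2(3.319/47.81) = -3.848  (COL7)
log2(415.6/81.34) = 2.353  (PIK5)
COL7 is most strongly downregulated.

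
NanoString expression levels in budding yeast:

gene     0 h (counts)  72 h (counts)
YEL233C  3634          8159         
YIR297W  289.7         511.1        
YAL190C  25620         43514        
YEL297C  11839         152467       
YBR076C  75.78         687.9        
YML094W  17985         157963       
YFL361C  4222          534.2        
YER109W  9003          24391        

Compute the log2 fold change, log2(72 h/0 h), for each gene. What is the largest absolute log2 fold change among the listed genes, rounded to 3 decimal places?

log2(8159/3634) = 1.167  (YEL233C)
log2(511.1/289.7) = 0.819  (YIR297W)
log2(43514/25620) = 0.764  (YAL190C)
log2(152467/11839) = 3.687  (YEL297C)
log2(687.9/75.78) = 3.182  (YBR076C)
log2(157963/17985) = 3.135  (YML094W)
log2(534.2/4222) = -2.982  (YFL361C)
log2(24391/9003) = 1.438  (YER109W)
The largest magnitude belongs to YEL297C.

3.687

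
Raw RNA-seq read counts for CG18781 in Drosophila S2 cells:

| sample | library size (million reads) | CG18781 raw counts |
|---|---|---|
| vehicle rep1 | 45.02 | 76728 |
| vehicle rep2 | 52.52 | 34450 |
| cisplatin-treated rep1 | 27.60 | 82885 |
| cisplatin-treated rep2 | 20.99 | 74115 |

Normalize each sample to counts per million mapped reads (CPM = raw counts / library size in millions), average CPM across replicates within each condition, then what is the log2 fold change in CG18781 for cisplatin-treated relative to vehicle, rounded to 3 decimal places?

CPM(vehicle rep1) = 76728 / 45.02 = 1704.3092
CPM(vehicle rep2) = 34450 / 52.52 = 655.9406
CPM(cisplatin-treated rep1) = 82885 / 27.60 = 3003.0797
CPM(cisplatin-treated rep2) = 74115 / 20.99 = 3530.9671
mean CPM(vehicle) = 1180.1249; mean CPM(cisplatin-treated) = 3267.0234
Fold change = 3267.0234 / 1180.1249 = 2.76837
log2(2.76837) = 1.4690

1.469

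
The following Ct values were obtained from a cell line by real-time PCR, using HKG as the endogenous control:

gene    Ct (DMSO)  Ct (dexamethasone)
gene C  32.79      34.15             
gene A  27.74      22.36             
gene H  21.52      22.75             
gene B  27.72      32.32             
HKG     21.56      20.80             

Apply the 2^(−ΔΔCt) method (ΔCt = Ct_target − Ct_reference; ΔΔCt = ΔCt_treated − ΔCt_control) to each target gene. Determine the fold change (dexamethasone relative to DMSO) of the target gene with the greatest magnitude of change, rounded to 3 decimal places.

gene C: ΔΔCt = (34.15−20.80) − (32.79−21.56) = 13.35 − 11.23 = 2.12; fold change = 2^-2.12 = 0.230
gene A: ΔΔCt = (22.36−20.80) − (27.74−21.56) = 1.56 − 6.18 = -4.62; fold change = 2^4.62 = 24.590
gene H: ΔΔCt = (22.75−20.80) − (21.52−21.56) = 1.95 − (-0.04) = 1.99; fold change = 2^-1.99 = 0.252
gene B: ΔΔCt = (32.32−20.80) − (27.72−21.56) = 11.52 − 6.16 = 5.36; fold change = 2^-5.36 = 0.024
gene B has the largest |ΔΔCt| = 5.36.

0.024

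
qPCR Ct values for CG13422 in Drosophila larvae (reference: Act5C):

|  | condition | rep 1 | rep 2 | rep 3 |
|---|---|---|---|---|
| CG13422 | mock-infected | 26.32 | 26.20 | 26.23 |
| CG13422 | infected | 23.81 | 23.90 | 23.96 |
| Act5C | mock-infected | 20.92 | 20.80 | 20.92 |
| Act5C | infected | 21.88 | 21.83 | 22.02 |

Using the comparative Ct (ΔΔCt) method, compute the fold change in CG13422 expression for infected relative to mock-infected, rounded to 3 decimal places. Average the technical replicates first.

10.483

Mean Ct: CG13422 mock-infected 26.250; CG13422 infected 23.890; Act5C mock-infected 20.880; Act5C infected 21.910
ΔCt(mock-infected) = 26.250 − 20.880 = 5.370
ΔCt(infected) = 23.890 − 21.910 = 1.980
ΔΔCt = 1.980 − 5.370 = -3.390
Fold change = 2^(−(-3.390)) = 2^3.390 = 10.4831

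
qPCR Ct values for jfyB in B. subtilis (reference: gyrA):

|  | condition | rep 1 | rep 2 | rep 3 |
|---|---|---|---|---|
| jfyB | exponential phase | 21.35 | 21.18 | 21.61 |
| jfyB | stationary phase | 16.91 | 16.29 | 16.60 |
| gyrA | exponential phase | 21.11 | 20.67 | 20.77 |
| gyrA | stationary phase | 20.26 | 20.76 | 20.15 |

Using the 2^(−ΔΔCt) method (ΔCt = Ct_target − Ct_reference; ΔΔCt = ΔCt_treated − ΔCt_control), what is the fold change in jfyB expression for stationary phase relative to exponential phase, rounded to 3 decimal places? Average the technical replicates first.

19.973

Mean Ct: jfyB exponential phase 21.380; jfyB stationary phase 16.600; gyrA exponential phase 20.850; gyrA stationary phase 20.390
ΔCt(exponential phase) = 21.380 − 20.850 = 0.530
ΔCt(stationary phase) = 16.600 − 20.390 = -3.790
ΔΔCt = -3.790 − 0.530 = -4.320
Fold change = 2^(−(-4.320)) = 2^4.320 = 19.9733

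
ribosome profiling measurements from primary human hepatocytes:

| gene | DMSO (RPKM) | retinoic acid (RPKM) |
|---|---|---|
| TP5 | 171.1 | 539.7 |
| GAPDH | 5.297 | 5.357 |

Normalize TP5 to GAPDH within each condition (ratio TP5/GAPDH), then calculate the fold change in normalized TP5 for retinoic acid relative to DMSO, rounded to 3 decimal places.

3.119

TP5/GAPDH (DMSO) = 171.1 / 5.297 = 32.301
TP5/GAPDH (retinoic acid) = 539.7 / 5.357 = 100.75
Fold change = 100.75 / 32.301 = 3.1190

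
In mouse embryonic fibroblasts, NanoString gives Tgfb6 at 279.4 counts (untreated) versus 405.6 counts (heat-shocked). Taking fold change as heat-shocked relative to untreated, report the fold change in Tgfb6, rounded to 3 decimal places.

Fold change = 405.6 / 279.4 = 1.4517
Tgfb6 is upregulated.

1.452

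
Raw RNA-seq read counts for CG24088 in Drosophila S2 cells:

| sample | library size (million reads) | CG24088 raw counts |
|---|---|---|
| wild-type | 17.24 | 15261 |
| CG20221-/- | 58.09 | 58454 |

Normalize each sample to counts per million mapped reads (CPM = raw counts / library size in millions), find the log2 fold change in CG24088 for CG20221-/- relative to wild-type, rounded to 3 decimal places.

CPM(wild-type) = 15261 / 17.24 = 885.2088
CPM(CG20221-/-) = 58454 / 58.09 = 1006.2661
Fold change = 1006.2661 / 885.2088 = 1.13676
log2(1.13676) = 0.1849

0.185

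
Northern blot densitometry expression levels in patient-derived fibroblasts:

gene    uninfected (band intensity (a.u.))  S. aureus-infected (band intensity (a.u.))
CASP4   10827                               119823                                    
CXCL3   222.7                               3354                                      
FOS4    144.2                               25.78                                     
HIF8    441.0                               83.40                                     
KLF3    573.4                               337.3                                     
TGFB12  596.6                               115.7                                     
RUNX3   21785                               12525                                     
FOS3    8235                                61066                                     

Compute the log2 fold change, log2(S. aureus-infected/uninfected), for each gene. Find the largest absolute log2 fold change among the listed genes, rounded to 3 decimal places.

3.913

log2(119823/10827) = 3.468  (CASP4)
log2(3354/222.7) = 3.913  (CXCL3)
log2(25.78/144.2) = -2.484  (FOS4)
log2(83.40/441.0) = -2.403  (HIF8)
log2(337.3/573.4) = -0.766  (KLF3)
log2(115.7/596.6) = -2.366  (TGFB12)
log2(12525/21785) = -0.799  (RUNX3)
log2(61066/8235) = 2.891  (FOS3)
The largest magnitude belongs to CXCL3.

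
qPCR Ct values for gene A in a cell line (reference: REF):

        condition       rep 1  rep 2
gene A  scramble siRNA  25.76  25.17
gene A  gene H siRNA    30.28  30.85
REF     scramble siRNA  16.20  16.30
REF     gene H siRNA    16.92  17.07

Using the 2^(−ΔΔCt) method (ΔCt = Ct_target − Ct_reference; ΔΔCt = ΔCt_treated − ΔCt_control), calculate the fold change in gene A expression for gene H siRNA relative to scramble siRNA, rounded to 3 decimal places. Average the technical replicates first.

0.049

Mean Ct: gene A scramble siRNA 25.465; gene A gene H siRNA 30.565; REF scramble siRNA 16.250; REF gene H siRNA 16.995
ΔCt(scramble siRNA) = 25.465 − 16.250 = 9.215
ΔCt(gene H siRNA) = 30.565 − 16.995 = 13.570
ΔΔCt = 13.570 − 9.215 = 4.355
Fold change = 2^(−4.355) = 0.0489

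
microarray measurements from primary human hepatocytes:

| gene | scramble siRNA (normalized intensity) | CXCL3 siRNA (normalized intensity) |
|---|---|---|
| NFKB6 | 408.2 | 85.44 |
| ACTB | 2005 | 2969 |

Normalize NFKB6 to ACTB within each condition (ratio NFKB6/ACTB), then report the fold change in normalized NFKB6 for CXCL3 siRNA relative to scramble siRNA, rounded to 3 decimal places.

NFKB6/ACTB (scramble siRNA) = 408.2 / 2005 = 0.20359
NFKB6/ACTB (CXCL3 siRNA) = 85.44 / 2969 = 0.028777
Fold change = 0.028777 / 0.20359 = 0.1413

0.141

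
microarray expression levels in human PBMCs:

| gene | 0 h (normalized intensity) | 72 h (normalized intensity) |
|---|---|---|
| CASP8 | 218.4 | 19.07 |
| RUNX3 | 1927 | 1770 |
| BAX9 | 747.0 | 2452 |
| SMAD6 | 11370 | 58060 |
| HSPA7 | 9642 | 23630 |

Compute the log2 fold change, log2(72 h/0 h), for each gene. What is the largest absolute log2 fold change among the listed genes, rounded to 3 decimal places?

log2(19.07/218.4) = -3.518  (CASP8)
log2(1770/1927) = -0.123  (RUNX3)
log2(2452/747.0) = 1.715  (BAX9)
log2(58060/11370) = 2.352  (SMAD6)
log2(23630/9642) = 1.293  (HSPA7)
The largest magnitude belongs to CASP8.

3.518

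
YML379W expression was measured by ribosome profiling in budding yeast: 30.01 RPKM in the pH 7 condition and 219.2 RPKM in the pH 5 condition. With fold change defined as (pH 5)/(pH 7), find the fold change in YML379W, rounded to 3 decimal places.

Fold change = 219.2 / 30.01 = 7.3042
YML379W is upregulated.

7.304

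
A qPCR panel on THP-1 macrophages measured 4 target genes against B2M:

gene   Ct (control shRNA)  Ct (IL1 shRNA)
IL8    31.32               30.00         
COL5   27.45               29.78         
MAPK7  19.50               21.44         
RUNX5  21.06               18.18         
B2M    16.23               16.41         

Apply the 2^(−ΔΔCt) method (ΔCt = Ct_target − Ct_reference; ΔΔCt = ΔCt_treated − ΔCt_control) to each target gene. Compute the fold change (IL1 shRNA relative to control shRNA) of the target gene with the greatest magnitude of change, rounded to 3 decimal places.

8.340

IL8: ΔΔCt = (30.00−16.41) − (31.32−16.23) = 13.59 − 15.09 = -1.50; fold change = 2^1.50 = 2.828
COL5: ΔΔCt = (29.78−16.41) − (27.45−16.23) = 13.37 − 11.22 = 2.15; fold change = 2^-2.15 = 0.225
MAPK7: ΔΔCt = (21.44−16.41) − (19.50−16.23) = 5.03 − 3.27 = 1.76; fold change = 2^-1.76 = 0.295
RUNX5: ΔΔCt = (18.18−16.41) − (21.06−16.23) = 1.77 − 4.83 = -3.06; fold change = 2^3.06 = 8.340
RUNX5 has the largest |ΔΔCt| = 3.06.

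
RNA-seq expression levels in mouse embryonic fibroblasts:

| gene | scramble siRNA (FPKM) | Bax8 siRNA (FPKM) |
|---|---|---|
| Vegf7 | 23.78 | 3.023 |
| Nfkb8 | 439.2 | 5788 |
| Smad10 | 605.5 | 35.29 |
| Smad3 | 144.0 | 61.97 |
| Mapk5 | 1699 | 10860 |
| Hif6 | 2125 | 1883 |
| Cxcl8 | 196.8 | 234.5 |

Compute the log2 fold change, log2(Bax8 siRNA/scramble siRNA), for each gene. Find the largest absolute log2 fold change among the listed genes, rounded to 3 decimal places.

4.101

log2(3.023/23.78) = -2.976  (Vegf7)
log2(5788/439.2) = 3.720  (Nfkb8)
log2(35.29/605.5) = -4.101  (Smad10)
log2(61.97/144.0) = -1.216  (Smad3)
log2(10860/1699) = 2.676  (Mapk5)
log2(1883/2125) = -0.174  (Hif6)
log2(234.5/196.8) = 0.253  (Cxcl8)
The largest magnitude belongs to Smad10.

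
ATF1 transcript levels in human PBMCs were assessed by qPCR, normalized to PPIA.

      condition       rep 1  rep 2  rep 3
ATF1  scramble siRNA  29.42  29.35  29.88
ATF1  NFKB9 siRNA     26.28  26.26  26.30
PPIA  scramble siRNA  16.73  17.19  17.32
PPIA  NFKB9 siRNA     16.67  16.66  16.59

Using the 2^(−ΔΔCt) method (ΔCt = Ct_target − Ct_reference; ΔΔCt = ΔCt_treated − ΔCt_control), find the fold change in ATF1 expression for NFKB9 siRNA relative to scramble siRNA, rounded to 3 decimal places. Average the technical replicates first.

Mean Ct: ATF1 scramble siRNA 29.550; ATF1 NFKB9 siRNA 26.280; PPIA scramble siRNA 17.080; PPIA NFKB9 siRNA 16.640
ΔCt(scramble siRNA) = 29.550 − 17.080 = 12.470
ΔCt(NFKB9 siRNA) = 26.280 − 16.640 = 9.640
ΔΔCt = 9.640 − 12.470 = -2.830
Fold change = 2^(−(-2.830)) = 2^2.830 = 7.1107

7.111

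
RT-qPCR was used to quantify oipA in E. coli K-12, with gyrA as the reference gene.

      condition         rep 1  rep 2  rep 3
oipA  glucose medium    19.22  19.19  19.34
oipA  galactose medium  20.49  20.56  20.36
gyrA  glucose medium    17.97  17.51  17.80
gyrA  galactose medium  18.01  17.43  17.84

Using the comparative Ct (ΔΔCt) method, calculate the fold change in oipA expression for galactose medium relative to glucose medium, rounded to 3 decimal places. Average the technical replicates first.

0.429

Mean Ct: oipA glucose medium 19.250; oipA galactose medium 20.470; gyrA glucose medium 17.760; gyrA galactose medium 17.760
ΔCt(glucose medium) = 19.250 − 17.760 = 1.490
ΔCt(galactose medium) = 20.470 − 17.760 = 2.710
ΔΔCt = 2.710 − 1.490 = 1.220
Fold change = 2^(−1.220) = 0.4293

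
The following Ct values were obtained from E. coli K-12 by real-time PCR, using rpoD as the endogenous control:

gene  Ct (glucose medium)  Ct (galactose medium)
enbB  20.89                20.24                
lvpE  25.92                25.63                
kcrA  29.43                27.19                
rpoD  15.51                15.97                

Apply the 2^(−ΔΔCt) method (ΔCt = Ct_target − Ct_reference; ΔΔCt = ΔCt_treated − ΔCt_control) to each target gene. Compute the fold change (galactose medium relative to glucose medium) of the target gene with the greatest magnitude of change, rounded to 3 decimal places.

enbB: ΔΔCt = (20.24−15.97) − (20.89−15.51) = 4.27 − 5.38 = -1.11; fold change = 2^1.11 = 2.158
lvpE: ΔΔCt = (25.63−15.97) − (25.92−15.51) = 9.66 − 10.41 = -0.75; fold change = 2^0.75 = 1.682
kcrA: ΔΔCt = (27.19−15.97) − (29.43−15.51) = 11.22 − 13.92 = -2.70; fold change = 2^2.70 = 6.498
kcrA has the largest |ΔΔCt| = 2.70.

6.498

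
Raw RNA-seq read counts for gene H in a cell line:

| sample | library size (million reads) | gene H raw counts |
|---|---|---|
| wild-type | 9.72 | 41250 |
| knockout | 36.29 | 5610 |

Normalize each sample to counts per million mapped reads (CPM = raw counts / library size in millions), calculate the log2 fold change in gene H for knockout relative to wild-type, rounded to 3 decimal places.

-4.779

CPM(wild-type) = 41250 / 9.72 = 4243.8272
CPM(knockout) = 5610 / 36.29 = 154.5880
Fold change = 154.5880 / 4243.8272 = 0.03643
log2(0.03643) = -4.7789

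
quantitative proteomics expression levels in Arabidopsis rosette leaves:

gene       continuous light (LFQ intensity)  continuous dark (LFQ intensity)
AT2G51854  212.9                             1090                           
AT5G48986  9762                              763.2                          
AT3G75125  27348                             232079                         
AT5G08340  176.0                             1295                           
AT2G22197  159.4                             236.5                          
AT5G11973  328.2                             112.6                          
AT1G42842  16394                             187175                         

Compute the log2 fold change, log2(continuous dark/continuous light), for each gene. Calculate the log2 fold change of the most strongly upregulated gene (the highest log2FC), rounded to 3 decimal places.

log2(1090/212.9) = 2.356  (AT2G51854)
log2(763.2/9762) = -3.677  (AT5G48986)
log2(232079/27348) = 3.085  (AT3G75125)
log2(1295/176.0) = 2.879  (AT5G08340)
log2(236.5/159.4) = 0.569  (AT2G22197)
log2(112.6/328.2) = -1.543  (AT5G11973)
log2(187175/16394) = 3.513  (AT1G42842)
AT1G42842 is most strongly upregulated.

3.513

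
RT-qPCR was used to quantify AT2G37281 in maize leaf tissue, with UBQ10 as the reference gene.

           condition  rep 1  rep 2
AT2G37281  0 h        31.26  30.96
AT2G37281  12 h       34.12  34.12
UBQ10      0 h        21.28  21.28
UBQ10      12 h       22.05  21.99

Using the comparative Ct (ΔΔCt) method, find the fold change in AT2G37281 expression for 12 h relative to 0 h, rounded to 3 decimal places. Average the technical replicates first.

Mean Ct: AT2G37281 0 h 31.110; AT2G37281 12 h 34.120; UBQ10 0 h 21.280; UBQ10 12 h 22.020
ΔCt(0 h) = 31.110 − 21.280 = 9.830
ΔCt(12 h) = 34.120 − 22.020 = 12.100
ΔΔCt = 12.100 − 9.830 = 2.270
Fold change = 2^(−2.270) = 0.2073

0.207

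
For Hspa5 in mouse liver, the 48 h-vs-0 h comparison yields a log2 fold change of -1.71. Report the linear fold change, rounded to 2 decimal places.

0.31

Fold change = 2^(-1.71) = 0.306
That is, Hspa5 drops to 30.6% of the 0 h level.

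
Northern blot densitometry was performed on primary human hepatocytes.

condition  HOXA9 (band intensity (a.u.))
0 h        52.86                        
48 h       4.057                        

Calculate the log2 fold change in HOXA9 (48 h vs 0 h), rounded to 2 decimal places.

Fold change = 4.057 / 52.86 = 0.0767
log2(0.0767) = -3.704

-3.70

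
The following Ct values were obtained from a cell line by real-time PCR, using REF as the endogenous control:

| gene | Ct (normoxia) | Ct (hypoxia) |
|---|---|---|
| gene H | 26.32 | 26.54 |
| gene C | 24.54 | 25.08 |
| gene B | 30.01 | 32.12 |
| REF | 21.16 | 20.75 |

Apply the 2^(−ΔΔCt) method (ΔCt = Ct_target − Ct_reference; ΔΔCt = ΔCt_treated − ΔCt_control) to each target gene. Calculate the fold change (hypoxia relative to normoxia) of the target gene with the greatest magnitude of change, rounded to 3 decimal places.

gene H: ΔΔCt = (26.54−20.75) − (26.32−21.16) = 5.79 − 5.16 = 0.63; fold change = 2^-0.63 = 0.646
gene C: ΔΔCt = (25.08−20.75) − (24.54−21.16) = 4.33 − 3.38 = 0.95; fold change = 2^-0.95 = 0.518
gene B: ΔΔCt = (32.12−20.75) − (30.01−21.16) = 11.37 − 8.85 = 2.52; fold change = 2^-2.52 = 0.174
gene B has the largest |ΔΔCt| = 2.52.

0.174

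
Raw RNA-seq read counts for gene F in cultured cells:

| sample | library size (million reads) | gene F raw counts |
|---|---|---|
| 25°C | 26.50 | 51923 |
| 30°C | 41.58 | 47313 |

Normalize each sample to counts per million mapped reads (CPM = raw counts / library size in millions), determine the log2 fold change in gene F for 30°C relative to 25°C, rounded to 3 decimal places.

CPM(25°C) = 51923 / 26.50 = 1959.3585
CPM(30°C) = 47313 / 41.58 = 1137.8788
Fold change = 1137.8788 / 1959.3585 = 0.58074
log2(0.58074) = -0.7840

-0.784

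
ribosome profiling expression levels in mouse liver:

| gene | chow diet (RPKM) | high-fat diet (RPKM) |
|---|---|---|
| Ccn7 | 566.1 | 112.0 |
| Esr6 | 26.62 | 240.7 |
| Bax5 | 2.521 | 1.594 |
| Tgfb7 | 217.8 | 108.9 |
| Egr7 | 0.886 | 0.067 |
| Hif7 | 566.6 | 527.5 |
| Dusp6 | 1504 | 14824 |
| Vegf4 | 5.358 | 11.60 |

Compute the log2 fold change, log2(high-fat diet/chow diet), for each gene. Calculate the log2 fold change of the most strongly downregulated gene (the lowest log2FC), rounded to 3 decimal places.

log2(112.0/566.1) = -2.338  (Ccn7)
log2(240.7/26.62) = 3.177  (Esr6)
log2(1.594/2.521) = -0.661  (Bax5)
log2(108.9/217.8) = -1.000  (Tgfb7)
log2(0.067/0.886) = -3.725  (Egr7)
log2(527.5/566.6) = -0.103  (Hif7)
log2(14824/1504) = 3.301  (Dusp6)
log2(11.60/5.358) = 1.114  (Vegf4)
Egr7 is most strongly downregulated.

-3.725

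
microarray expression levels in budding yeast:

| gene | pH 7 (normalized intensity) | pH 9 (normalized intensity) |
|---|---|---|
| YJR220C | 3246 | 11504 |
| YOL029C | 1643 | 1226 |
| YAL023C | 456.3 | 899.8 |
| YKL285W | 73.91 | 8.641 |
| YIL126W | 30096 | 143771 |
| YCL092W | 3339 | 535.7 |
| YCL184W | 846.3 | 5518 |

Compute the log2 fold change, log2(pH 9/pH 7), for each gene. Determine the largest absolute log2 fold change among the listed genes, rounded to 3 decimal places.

3.096

log2(11504/3246) = 1.825  (YJR220C)
log2(1226/1643) = -0.422  (YOL029C)
log2(899.8/456.3) = 0.980  (YAL023C)
log2(8.641/73.91) = -3.096  (YKL285W)
log2(143771/30096) = 2.256  (YIL126W)
log2(535.7/3339) = -2.640  (YCL092W)
log2(5518/846.3) = 2.705  (YCL184W)
The largest magnitude belongs to YKL285W.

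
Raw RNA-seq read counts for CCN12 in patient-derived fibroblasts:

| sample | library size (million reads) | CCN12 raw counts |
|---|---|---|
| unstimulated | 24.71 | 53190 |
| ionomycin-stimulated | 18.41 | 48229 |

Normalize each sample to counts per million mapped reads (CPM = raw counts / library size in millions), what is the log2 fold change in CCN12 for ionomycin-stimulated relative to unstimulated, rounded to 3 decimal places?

CPM(unstimulated) = 53190 / 24.71 = 2152.5698
CPM(ionomycin-stimulated) = 48229 / 18.41 = 2619.7175
Fold change = 2619.7175 / 2152.5698 = 1.21702
log2(1.21702) = 0.2834

0.283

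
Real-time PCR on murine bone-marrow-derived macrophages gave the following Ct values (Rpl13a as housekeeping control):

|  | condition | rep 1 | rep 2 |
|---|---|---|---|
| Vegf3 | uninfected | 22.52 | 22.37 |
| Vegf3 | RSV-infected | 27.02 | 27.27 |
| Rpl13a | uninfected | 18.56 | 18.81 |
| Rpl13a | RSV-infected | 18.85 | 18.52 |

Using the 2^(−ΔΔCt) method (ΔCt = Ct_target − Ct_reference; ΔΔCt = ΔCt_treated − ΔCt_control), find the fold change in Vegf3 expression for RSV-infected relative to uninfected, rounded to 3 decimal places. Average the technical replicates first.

Mean Ct: Vegf3 uninfected 22.445; Vegf3 RSV-infected 27.145; Rpl13a uninfected 18.685; Rpl13a RSV-infected 18.685
ΔCt(uninfected) = 22.445 − 18.685 = 3.760
ΔCt(RSV-infected) = 27.145 − 18.685 = 8.460
ΔΔCt = 8.460 − 3.760 = 4.700
Fold change = 2^(−4.700) = 0.0385

0.038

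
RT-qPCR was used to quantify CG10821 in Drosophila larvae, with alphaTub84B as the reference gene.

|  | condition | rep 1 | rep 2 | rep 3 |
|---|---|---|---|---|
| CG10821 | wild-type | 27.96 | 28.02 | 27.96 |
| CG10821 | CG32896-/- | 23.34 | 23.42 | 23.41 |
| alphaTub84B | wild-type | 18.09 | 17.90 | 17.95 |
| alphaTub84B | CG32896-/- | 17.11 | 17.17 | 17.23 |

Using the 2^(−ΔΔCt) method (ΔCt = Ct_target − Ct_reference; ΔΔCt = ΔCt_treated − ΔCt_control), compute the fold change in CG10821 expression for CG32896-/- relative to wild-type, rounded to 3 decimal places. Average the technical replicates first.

13.737

Mean Ct: CG10821 wild-type 27.980; CG10821 CG32896-/- 23.390; alphaTub84B wild-type 17.980; alphaTub84B CG32896-/- 17.170
ΔCt(wild-type) = 27.980 − 17.980 = 10.000
ΔCt(CG32896-/-) = 23.390 − 17.170 = 6.220
ΔΔCt = 6.220 − 10.000 = -3.780
Fold change = 2^(−(-3.780)) = 2^3.780 = 13.7370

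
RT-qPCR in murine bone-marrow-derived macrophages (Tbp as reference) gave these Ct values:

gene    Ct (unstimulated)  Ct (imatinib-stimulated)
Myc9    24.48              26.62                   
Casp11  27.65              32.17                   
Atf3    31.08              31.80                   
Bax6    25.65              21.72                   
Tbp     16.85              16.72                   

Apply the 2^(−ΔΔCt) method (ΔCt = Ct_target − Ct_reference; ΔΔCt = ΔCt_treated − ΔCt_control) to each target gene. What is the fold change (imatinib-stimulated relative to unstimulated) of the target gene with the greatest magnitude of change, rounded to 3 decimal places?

Myc9: ΔΔCt = (26.62−16.72) − (24.48−16.85) = 9.90 − 7.63 = 2.27; fold change = 2^-2.27 = 0.207
Casp11: ΔΔCt = (32.17−16.72) − (27.65−16.85) = 15.45 − 10.80 = 4.65; fold change = 2^-4.65 = 0.040
Atf3: ΔΔCt = (31.80−16.72) − (31.08−16.85) = 15.08 − 14.23 = 0.85; fold change = 2^-0.85 = 0.555
Bax6: ΔΔCt = (21.72−16.72) − (25.65−16.85) = 5.00 − 8.80 = -3.80; fold change = 2^3.80 = 13.929
Casp11 has the largest |ΔΔCt| = 4.65.

0.040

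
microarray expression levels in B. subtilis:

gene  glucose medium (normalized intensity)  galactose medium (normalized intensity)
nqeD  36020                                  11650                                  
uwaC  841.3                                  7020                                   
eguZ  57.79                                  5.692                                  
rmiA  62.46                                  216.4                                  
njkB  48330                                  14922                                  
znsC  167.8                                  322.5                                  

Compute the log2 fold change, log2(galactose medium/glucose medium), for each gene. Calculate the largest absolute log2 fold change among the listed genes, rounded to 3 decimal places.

log2(11650/36020) = -1.628  (nqeD)
log2(7020/841.3) = 3.061  (uwaC)
log2(5.692/57.79) = -3.344  (eguZ)
log2(216.4/62.46) = 1.793  (rmiA)
log2(14922/48330) = -1.695  (njkB)
log2(322.5/167.8) = 0.943  (znsC)
The largest magnitude belongs to eguZ.

3.344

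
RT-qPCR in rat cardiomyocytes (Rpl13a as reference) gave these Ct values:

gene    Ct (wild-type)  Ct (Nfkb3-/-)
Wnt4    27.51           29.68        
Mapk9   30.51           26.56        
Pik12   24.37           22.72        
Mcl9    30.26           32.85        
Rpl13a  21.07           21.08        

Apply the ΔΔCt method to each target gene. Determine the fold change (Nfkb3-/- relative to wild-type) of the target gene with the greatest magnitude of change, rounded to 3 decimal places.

Wnt4: ΔΔCt = (29.68−21.08) − (27.51−21.07) = 8.60 − 6.44 = 2.16; fold change = 2^-2.16 = 0.224
Mapk9: ΔΔCt = (26.56−21.08) − (30.51−21.07) = 5.48 − 9.44 = -3.96; fold change = 2^3.96 = 15.562
Pik12: ΔΔCt = (22.72−21.08) − (24.37−21.07) = 1.64 − 3.30 = -1.66; fold change = 2^1.66 = 3.160
Mcl9: ΔΔCt = (32.85−21.08) − (30.26−21.07) = 11.77 − 9.19 = 2.58; fold change = 2^-2.58 = 0.167
Mapk9 has the largest |ΔΔCt| = 3.96.

15.562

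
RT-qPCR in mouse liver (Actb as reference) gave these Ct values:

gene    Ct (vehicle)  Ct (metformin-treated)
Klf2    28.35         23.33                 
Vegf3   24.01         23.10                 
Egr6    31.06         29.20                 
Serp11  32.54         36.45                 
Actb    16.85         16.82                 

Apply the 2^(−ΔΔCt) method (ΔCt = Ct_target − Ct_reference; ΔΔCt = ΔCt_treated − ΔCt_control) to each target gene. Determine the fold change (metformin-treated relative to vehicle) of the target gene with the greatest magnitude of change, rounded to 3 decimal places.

Klf2: ΔΔCt = (23.33−16.82) − (28.35−16.85) = 6.51 − 11.50 = -4.99; fold change = 2^4.99 = 31.779
Vegf3: ΔΔCt = (23.10−16.82) − (24.01−16.85) = 6.28 − 7.16 = -0.88; fold change = 2^0.88 = 1.840
Egr6: ΔΔCt = (29.20−16.82) − (31.06−16.85) = 12.38 − 14.21 = -1.83; fold change = 2^1.83 = 3.555
Serp11: ΔΔCt = (36.45−16.82) − (32.54−16.85) = 19.63 − 15.69 = 3.94; fold change = 2^-3.94 = 0.065
Klf2 has the largest |ΔΔCt| = 4.99.

31.779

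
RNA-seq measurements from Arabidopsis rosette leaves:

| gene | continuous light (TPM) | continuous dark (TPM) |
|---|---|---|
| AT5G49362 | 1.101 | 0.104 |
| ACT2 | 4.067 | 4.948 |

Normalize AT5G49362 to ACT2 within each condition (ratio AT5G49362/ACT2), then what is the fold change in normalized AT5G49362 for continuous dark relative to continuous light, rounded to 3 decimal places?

0.078

AT5G49362/ACT2 (continuous light) = 1.101 / 4.067 = 0.27072
AT5G49362/ACT2 (continuous dark) = 0.104 / 4.948 = 0.021019
Fold change = 0.021019 / 0.27072 = 0.0776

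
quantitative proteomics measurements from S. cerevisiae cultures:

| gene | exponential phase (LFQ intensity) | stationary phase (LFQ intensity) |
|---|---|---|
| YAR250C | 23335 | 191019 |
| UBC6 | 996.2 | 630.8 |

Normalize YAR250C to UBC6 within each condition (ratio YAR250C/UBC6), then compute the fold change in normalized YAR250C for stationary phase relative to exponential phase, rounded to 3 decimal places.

12.928

YAR250C/UBC6 (exponential phase) = 23335 / 996.2 = 23.424
YAR250C/UBC6 (stationary phase) = 191019 / 630.8 = 302.82
Fold change = 302.82 / 23.424 = 12.9278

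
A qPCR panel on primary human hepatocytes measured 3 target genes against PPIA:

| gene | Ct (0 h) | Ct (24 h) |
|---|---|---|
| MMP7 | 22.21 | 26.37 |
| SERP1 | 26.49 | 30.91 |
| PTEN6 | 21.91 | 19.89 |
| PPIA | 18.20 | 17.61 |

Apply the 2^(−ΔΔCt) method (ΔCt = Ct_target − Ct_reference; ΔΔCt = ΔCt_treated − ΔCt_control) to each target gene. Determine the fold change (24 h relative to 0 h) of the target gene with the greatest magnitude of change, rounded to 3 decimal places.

0.031

MMP7: ΔΔCt = (26.37−17.61) − (22.21−18.20) = 8.76 − 4.01 = 4.75; fold change = 2^-4.75 = 0.037
SERP1: ΔΔCt = (30.91−17.61) − (26.49−18.20) = 13.30 − 8.29 = 5.01; fold change = 2^-5.01 = 0.031
PTEN6: ΔΔCt = (19.89−17.61) − (21.91−18.20) = 2.28 − 3.71 = -1.43; fold change = 2^1.43 = 2.694
SERP1 has the largest |ΔΔCt| = 5.01.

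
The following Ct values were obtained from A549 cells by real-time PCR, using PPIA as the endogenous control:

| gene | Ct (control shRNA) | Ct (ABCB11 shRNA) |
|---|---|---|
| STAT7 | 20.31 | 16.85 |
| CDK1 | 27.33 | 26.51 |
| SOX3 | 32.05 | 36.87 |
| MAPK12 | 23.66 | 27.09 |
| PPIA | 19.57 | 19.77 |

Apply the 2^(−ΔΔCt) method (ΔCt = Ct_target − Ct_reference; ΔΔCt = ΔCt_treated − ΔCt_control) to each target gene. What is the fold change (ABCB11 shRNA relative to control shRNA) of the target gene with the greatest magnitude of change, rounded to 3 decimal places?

STAT7: ΔΔCt = (16.85−19.77) − (20.31−19.57) = -2.92 − 0.74 = -3.66; fold change = 2^3.66 = 12.641
CDK1: ΔΔCt = (26.51−19.77) − (27.33−19.57) = 6.74 − 7.76 = -1.02; fold change = 2^1.02 = 2.028
SOX3: ΔΔCt = (36.87−19.77) − (32.05−19.57) = 17.10 − 12.48 = 4.62; fold change = 2^-4.62 = 0.041
MAPK12: ΔΔCt = (27.09−19.77) − (23.66−19.57) = 7.32 − 4.09 = 3.23; fold change = 2^-3.23 = 0.107
SOX3 has the largest |ΔΔCt| = 4.62.

0.041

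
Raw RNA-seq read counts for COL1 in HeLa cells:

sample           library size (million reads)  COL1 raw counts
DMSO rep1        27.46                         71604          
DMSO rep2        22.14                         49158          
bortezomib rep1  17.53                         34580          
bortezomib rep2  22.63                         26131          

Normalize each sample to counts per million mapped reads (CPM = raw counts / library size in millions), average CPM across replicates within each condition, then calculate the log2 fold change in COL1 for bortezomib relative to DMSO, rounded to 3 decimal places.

CPM(DMSO rep1) = 71604 / 27.46 = 2607.5747
CPM(DMSO rep2) = 49158 / 22.14 = 2220.3252
CPM(bortezomib rep1) = 34580 / 17.53 = 1972.6184
CPM(bortezomib rep2) = 26131 / 22.63 = 1154.7061
mean CPM(DMSO) = 2413.9499; mean CPM(bortezomib) = 1563.6623
Fold change = 1563.6623 / 2413.9499 = 0.64776
log2(0.64776) = -0.6265

-0.626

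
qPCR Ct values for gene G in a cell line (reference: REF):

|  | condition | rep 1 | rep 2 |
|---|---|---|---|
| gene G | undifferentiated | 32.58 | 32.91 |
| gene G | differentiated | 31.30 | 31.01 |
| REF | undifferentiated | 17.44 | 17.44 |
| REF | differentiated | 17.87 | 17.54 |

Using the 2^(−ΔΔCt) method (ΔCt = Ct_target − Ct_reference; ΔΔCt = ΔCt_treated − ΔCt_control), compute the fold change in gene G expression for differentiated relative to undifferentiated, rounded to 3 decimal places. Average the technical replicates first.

3.618

Mean Ct: gene G undifferentiated 32.745; gene G differentiated 31.155; REF undifferentiated 17.440; REF differentiated 17.705
ΔCt(undifferentiated) = 32.745 − 17.440 = 15.305
ΔCt(differentiated) = 31.155 − 17.705 = 13.450
ΔΔCt = 13.450 − 15.305 = -1.855
Fold change = 2^(−(-1.855)) = 2^1.855 = 3.6175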